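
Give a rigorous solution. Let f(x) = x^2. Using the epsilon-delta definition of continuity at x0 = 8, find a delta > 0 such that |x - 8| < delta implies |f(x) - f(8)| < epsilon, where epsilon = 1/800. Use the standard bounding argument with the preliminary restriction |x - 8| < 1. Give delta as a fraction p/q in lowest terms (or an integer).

Factor: |x^2 - (8)^2| = |x - 8| * |x + 8|.
Impose |x - 8| < 1 first. Then |x + 8| = |(x - 8) + 2*(8)| <= |x - 8| + 2*|8| < 1 + 16 = 17.
So |x^2 - (8)^2| < delta * 17.
We need delta * 17 <= 1/800, i.e. delta <= 1/800/17 = 1/13600.
Since 1/13600 < 1, this is tighter than 1; take delta = 1/13600.
So delta = 1/13600 works.

1/13600


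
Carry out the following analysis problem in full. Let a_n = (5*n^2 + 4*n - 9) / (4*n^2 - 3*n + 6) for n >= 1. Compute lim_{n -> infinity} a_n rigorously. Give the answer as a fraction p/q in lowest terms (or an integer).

Divide numerator and denominator by n^2, the highest power:
numerator / n^2 = 5 + 4/n - 9/n^2
denominator / n^2 = 4 - 3/n + 6/n^2
As n -> infinity, all terms of the form c/n^k (k >= 1) tend to 0.
So numerator / n^2 -> 5 and denominator / n^2 -> 4.
Therefore lim a_n = 5/4.

5/4


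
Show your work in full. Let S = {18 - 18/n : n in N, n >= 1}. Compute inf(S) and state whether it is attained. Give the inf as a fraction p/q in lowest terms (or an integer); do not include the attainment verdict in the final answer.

Analysis:
- Values: 0, 9, 12, 27/2, ... strictly increasing.
- Minimum is 0 (n=1); inf = 0 (attained).
- 18 - 18/n -> 18 from below; sup = 18, not attained.
Conclusion: inf(S) = 0, attained in S.

0


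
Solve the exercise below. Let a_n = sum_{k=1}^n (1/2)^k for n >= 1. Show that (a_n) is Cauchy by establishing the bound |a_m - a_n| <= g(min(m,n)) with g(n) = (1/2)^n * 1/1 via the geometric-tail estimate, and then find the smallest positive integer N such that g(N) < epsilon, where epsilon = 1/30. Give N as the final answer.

For m > n >= 1: |a_m - a_n| = sum_{k=n+1}^m (1/2)^k < sum_{k=n+1}^infinity (1/2)^k = (1/2)^(n+1) / (1 - 1/2) = (1/2)^n * (1/2) * (2/1) = (1/2)^n * 1/1.
So g(n) = (1/2)^n / 1. Since g(n) -> 0, (a_n) is Cauchy.
Now solve g(N) < 1/30: (1/2)^N / 1 < 1/30 <=> 2^N > 1 / (1 * 1/30) = 30.
Check powers of 2: 2^4 = 16 <= 30, 2^5 = 32 > 30.
So the smallest such N is 5. Check: g(5) = 1/(1 * 32) = 1/32 < 1/30.

5


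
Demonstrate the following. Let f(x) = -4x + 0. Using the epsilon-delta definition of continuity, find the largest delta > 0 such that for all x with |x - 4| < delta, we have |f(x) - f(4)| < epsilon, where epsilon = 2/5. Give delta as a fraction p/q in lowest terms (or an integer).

We compute f(4) = -4*(4) + 0 = -16.
|f(x) - f(4)| = |-4x + 0 - (-16)| = |-4(x - 4)| = 4|x - 4|.
We need 4|x - 4| < 2/5, i.e. |x - 4| < 2/5 / 4 = 1/10.
So any delta <= 1/10 works. Conversely, if delta > 1/10, then x = 4 + 1/10 satisfies |x - 4| = 1/10 < delta but |f(x) - f(4)| = 4 * 1/10 = 2/5, which is not < 2/5; so no larger delta works.
Hence the largest such delta is 1/10.

1/10


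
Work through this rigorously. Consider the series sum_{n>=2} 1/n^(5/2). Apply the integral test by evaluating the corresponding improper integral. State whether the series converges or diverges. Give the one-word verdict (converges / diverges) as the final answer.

Let f(x) = x^(-5/2). Then f is positive, continuous, and decreasing on [2, infinity), so the integral test applies.
Compute the improper integral int_{2}^infinity f(x) dx:
  antiderivative F(x) = -2/(3*x^(3/2)).
  As x -> infinity, F(x) -> 0 (since p = 5/2 > 1).
  So int = F(infinity) - F(2) = 0 - (-sqrt(2)/6) = sqrt(2)/6.
  Finite, so by the integral test, the series converges.

converges


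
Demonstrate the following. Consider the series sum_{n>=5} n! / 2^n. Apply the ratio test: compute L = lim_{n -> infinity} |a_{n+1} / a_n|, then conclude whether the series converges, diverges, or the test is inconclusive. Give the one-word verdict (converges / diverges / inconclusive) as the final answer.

Let a_n denote the general term. Form the ratio a_{n+1}/a_n and simplify:
a_{n+1}/a_n = n/2 + 1/2
Take the limit as n -> infinity: L = infinity.
Since L = infinity > 1 (or L = infinity), the ratio test implies the series diverges.

diverges


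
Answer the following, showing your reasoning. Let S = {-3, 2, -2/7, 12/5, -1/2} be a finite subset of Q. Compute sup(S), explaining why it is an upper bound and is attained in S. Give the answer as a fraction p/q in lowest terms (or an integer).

S is finite, so sup(S) = max(S).
Sorted decreasing:
12/5, 2, -2/7, -1/2, -3
The extremum is 12/5.
For every x in S, x <= 12/5. And 12/5 is in S, so it is attained.
Therefore sup(S) = 12/5.

12/5


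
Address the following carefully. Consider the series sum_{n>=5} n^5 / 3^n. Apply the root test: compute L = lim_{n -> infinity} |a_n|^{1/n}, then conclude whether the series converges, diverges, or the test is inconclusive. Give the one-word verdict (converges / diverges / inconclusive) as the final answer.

Let a_n denote the general term. Form |a_n|^(1/n) and simplify:
|a_n|^(1/n) = n^(5/n)/3
Take the limit as n -> infinity: L = 1/3.
Since L = 1/3 < 1, the root test implies convergence.

converges


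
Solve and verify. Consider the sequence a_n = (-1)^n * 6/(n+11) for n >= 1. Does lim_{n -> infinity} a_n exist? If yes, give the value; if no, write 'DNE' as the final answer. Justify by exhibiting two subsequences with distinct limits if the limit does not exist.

Examine the behaviour of a_n along subsequences.
Even-n subsequence a_{2k} = 6/(2k+11) -> 0. Odd-n subsequence a_{2k+1} = -6/(2k+12) -> 0. Both tend to 0, which suggests the limit is 0; verify directly.
|a_n - 0| = 6/(n+11) < 6/n for every n >= 1.
Given epsilon > 0, choose a positive integer N > 6/epsilon. Then for all n >= N, |a_n| < 6/n <= 6/N < epsilon.
So by the definition of the limit, lim a_n exists and equals 0.

0


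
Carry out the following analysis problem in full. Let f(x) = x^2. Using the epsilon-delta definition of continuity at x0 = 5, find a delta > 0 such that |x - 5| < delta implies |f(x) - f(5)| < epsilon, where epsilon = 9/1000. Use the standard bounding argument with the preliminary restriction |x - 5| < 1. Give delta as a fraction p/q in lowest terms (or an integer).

Factor: |x^2 - (5)^2| = |x - 5| * |x + 5|.
Impose |x - 5| < 1 first. Then |x + 5| = |(x - 5) + 2*(5)| <= |x - 5| + 2*|5| < 1 + 10 = 11.
So |x^2 - (5)^2| < delta * 11.
We need delta * 11 <= 9/1000, i.e. delta <= 9/1000/11 = 9/11000.
Since 9/11000 < 1, this is tighter than 1; take delta = 9/11000.
So delta = 9/11000 works.

9/11000


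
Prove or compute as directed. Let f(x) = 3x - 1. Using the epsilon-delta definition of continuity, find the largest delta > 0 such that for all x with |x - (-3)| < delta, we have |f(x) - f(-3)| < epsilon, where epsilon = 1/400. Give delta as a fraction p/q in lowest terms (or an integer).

We compute f(-3) = 3*(-3) - 1 = -10.
|f(x) - f(-3)| = |3x - 1 - (-10)| = |3(x - (-3))| = 3|x - (-3)|.
We need 3|x - (-3)| < 1/400, i.e. |x - (-3)| < 1/400 / 3 = 1/1200.
So any delta <= 1/1200 works. Conversely, if delta > 1/1200, then x = -3 + 1/1200 satisfies |x - (-3)| = 1/1200 < delta but |f(x) - f(-3)| = 3 * 1/1200 = 1/400, which is not < 1/400; so no larger delta works.
Hence the largest such delta is 1/1200.

1/1200


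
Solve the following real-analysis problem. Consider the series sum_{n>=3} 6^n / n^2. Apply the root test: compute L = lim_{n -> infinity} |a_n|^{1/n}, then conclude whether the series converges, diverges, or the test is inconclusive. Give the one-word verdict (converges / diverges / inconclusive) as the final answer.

Let a_n denote the general term. Form |a_n|^(1/n) and simplify:
|a_n|^(1/n) = 6/n^(2/n)
Take the limit as n -> infinity: L = 6.
Since L = 6 > 1, the root test implies divergence.

diverges


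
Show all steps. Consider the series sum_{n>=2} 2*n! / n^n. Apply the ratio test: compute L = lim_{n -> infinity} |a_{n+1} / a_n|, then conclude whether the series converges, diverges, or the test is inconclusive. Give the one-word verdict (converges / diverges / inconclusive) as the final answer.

Let a_n denote the general term. Form the ratio a_{n+1}/a_n and simplify:
a_{n+1}/a_n = (n/(n + 1))^n
Take the limit as n -> infinity: L = exp(-1).
Since L = exp(-1) < 1, the ratio test implies the series converges.

converges


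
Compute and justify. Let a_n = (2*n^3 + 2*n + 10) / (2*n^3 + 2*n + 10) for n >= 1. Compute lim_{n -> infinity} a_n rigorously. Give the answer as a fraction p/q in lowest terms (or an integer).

Divide numerator and denominator by n^3, the highest power:
numerator / n^3 = 2 + 2/n^2 + 10/n^3
denominator / n^3 = 2 + 2/n^2 + 10/n^3
As n -> infinity, all terms of the form c/n^k (k >= 1) tend to 0.
So numerator / n^3 -> 2 and denominator / n^3 -> 2.
Therefore lim a_n = 1.

1


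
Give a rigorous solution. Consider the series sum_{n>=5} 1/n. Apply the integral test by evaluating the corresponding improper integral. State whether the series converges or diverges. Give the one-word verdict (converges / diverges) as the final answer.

Let f(x) = 1/x. Then f is positive, continuous, and decreasing on [5, infinity), so the integral test applies.
Compute the improper integral int_{5}^infinity f(x) dx:
  antiderivative F(x) = log(x).
  As x -> infinity, log(x) -> infinity.
  So int = infinity - log(5) = infinity. By the integral test, the series diverges.

diverges


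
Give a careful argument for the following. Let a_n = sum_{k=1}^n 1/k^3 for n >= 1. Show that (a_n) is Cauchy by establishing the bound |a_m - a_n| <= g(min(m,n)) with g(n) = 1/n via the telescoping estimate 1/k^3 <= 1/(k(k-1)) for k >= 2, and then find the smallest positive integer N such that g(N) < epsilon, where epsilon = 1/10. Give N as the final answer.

For m > n >= 1: |a_m - a_n| = sum_{k=n+1}^m 1/k^3.
Use 1/k^3 <= 1/(k(k-1)) = 1/(k-1) - 1/k for k >= 2 (which holds since k^3 >= k^2 >= k(k-1) for k >= 2):
sum_{k=n+1}^m 1/k^3 <= sum_{k=n+1}^m (1/(k-1) - 1/k) = 1/n - 1/m <= 1/n.
By symmetry the same bound holds with n,m swapped, so |a_m - a_n| <= 1/min(m,n) = g(min(m,n)). Since g(n) -> 0, (a_n) is Cauchy.
Now solve g(N) < 1/10: 1/N < 1/10 <=> N > 1/(1/10) = 10.
The smallest integer strictly greater than 10 is N = 11.
Check: g(11) = 1/11 < 1/10; g(10) = 1/10 >= 1/10. So N = 11.

11


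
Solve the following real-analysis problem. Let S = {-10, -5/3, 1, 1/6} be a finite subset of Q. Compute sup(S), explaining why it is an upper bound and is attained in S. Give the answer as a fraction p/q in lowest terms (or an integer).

S is finite, so sup(S) = max(S).
Sorted decreasing:
1, 1/6, -5/3, -10
The extremum is 1.
For every x in S, x <= 1. And 1 is in S, so it is attained.
Therefore sup(S) = 1.

1


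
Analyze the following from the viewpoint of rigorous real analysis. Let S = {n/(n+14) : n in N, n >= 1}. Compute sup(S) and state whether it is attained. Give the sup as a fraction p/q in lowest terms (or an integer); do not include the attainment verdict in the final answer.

Analysis:
- Values: 1/15, 1/8, 3/17, 2/9, ... strictly increasing.
- Minimum is 1/15 (n=1); inf = 1/15 (attained).
- n/(n+14) = 1 - 14/(n+14) -> 1 from below as n -> infinity, and never equals 1.
- So sup = 1 (not attained).
Conclusion: sup(S) = 1, not attained in S.

1


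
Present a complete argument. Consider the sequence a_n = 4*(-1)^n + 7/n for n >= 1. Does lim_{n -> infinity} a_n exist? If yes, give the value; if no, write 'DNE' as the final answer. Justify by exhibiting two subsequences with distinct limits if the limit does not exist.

Examine the behaviour of a_n along subsequences.
a_{2k} = 4 + 7/(2k) -> 4. a_{2k+1} = -4 + 7/(2k+1) -> -4.
Since these two subsequential limits are 4 and -4, distinct, the full sequence cannot converge (a convergent sequence has all subsequences tending to the same limit). So lim a_n does not exist.

DNE


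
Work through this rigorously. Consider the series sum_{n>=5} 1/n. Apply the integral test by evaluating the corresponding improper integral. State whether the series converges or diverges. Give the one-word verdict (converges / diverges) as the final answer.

Let f(x) = 1/x. Then f is positive, continuous, and decreasing on [5, infinity), so the integral test applies.
Compute the improper integral int_{5}^infinity f(x) dx:
  antiderivative F(x) = log(x).
  As x -> infinity, log(x) -> infinity.
  So int = infinity - log(5) = infinity. By the integral test, the series diverges.

diverges


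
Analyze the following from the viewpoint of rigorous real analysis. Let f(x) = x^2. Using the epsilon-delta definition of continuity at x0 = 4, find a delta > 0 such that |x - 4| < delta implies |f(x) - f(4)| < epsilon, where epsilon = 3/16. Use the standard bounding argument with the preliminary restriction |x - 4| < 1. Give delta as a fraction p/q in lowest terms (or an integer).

Factor: |x^2 - (4)^2| = |x - 4| * |x + 4|.
Impose |x - 4| < 1 first. Then |x + 4| = |(x - 4) + 2*(4)| <= |x - 4| + 2*|4| < 1 + 8 = 9.
So |x^2 - (4)^2| < delta * 9.
We need delta * 9 <= 3/16, i.e. delta <= 3/16/9 = 1/48.
Since 1/48 < 1, this is tighter than 1; take delta = 1/48.
So delta = 1/48 works.

1/48


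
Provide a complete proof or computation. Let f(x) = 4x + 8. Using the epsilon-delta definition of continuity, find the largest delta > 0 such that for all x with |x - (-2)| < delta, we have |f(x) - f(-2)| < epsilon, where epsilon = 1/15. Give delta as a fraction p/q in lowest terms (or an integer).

We compute f(-2) = 4*(-2) + 8 = 0.
|f(x) - f(-2)| = |4x + 8 - (0)| = |4(x - (-2))| = 4|x - (-2)|.
We need 4|x - (-2)| < 1/15, i.e. |x - (-2)| < 1/15 / 4 = 1/60.
So any delta <= 1/60 works. Conversely, if delta > 1/60, then x = -2 + 1/60 satisfies |x - (-2)| = 1/60 < delta but |f(x) - f(-2)| = 4 * 1/60 = 1/15, which is not < 1/15; so no larger delta works.
Hence the largest such delta is 1/60.

1/60


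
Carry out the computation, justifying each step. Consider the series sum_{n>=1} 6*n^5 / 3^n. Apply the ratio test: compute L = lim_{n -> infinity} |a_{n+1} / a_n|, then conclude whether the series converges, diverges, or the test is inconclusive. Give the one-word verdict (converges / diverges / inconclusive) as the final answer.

Let a_n denote the general term. Form the ratio a_{n+1}/a_n and simplify:
a_{n+1}/a_n = (n + 1)^5/(3*n^5)
Take the limit as n -> infinity: L = 1/3.
Since L = 1/3 < 1, the ratio test implies the series converges.

converges


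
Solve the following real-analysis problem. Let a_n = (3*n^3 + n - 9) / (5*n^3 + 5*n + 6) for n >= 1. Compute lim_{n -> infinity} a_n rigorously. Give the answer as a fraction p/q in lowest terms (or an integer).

Divide numerator and denominator by n^3, the highest power:
numerator / n^3 = 3 + n^(-2) - 9/n^3
denominator / n^3 = 5 + 5/n^2 + 6/n^3
As n -> infinity, all terms of the form c/n^k (k >= 1) tend to 0.
So numerator / n^3 -> 3 and denominator / n^3 -> 5.
Therefore lim a_n = 3/5.

3/5


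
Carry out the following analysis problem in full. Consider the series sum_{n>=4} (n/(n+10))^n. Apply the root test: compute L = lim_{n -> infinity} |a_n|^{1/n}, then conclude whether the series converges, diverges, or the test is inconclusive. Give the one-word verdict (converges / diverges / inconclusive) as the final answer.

Let a_n denote the general term. Form |a_n|^(1/n) and simplify:
|a_n|^(1/n) = n/(n + 10)
Take the limit as n -> infinity: L = 1.
Since L = 1, the root test is inconclusive. (In fact a_n = (n/(n+10))^n -> e^(-10) != 0, so the nth-term test shows divergence; but the root test itself gives no conclusion.)

inconclusive


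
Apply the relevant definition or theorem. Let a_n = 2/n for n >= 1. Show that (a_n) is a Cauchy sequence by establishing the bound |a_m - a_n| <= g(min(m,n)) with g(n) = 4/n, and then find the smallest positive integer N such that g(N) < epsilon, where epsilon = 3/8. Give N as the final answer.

For any m, n >= 1, by the triangle inequality:
|a_m - a_n| = |2/m - 2/n| <= 2*1/m + 2*1/n <= 4/min(m,n).
So g(n) = 4/n bounds the Cauchy difference. Since g(n) -> 0, (a_n) is Cauchy.
Now solve g(N) < 3/8: 4/N < 3/8 <=> N > 4 / (3/8) = 32/3.
The smallest integer strictly greater than 32/3 is N = 11.
Check: g(11) = 4/11 = 4/11 < 3/8; g(10) = 2/5 >= 3/8. So N = 11.

11


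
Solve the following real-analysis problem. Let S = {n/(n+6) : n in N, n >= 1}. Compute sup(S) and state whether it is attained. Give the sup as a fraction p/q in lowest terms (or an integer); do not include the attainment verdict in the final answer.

Analysis:
- Values: 1/7, 1/4, 1/3, 2/5, ... strictly increasing.
- Minimum is 1/7 (n=1); inf = 1/7 (attained).
- n/(n+6) = 1 - 6/(n+6) -> 1 from below as n -> infinity, and never equals 1.
- So sup = 1 (not attained).
Conclusion: sup(S) = 1, not attained in S.

1


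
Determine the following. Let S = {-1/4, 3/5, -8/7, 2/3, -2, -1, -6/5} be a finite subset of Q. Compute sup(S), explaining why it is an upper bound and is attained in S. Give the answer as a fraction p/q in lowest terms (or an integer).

S is finite, so sup(S) = max(S).
Sorted decreasing:
2/3, 3/5, -1/4, -1, -8/7, -6/5, -2
The extremum is 2/3.
For every x in S, x <= 2/3. And 2/3 is in S, so it is attained.
Therefore sup(S) = 2/3.

2/3


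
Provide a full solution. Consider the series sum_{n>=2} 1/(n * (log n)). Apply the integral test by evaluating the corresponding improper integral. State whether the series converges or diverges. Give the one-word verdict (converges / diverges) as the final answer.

Let f(x) = 1/(x*log(x)). Then f is positive, continuous, and decreasing on [2, infinity), so the integral test applies.
Compute the improper integral int_{2}^infinity f(x) dx:
  antiderivative F(x) = log(log(x)).
  F(x) = log(log(x)) -> infinity as x -> infinity. The integral diverges, so by the integral test, the series diverges.

diverges


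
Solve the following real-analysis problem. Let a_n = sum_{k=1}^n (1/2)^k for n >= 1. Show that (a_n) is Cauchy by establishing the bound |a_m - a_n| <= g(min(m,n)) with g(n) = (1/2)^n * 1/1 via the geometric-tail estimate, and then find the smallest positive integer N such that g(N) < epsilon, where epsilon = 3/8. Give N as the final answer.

For m > n >= 1: |a_m - a_n| = sum_{k=n+1}^m (1/2)^k < sum_{k=n+1}^infinity (1/2)^k = (1/2)^(n+1) / (1 - 1/2) = (1/2)^n * (1/2) * (2/1) = (1/2)^n * 1/1.
So g(n) = (1/2)^n / 1. Since g(n) -> 0, (a_n) is Cauchy.
Now solve g(N) < 3/8: (1/2)^N / 1 < 3/8 <=> 2^N > 1 / (1 * 3/8) = 8/3.
Check powers of 2: 2^1 = 2 <= 8/3, 2^2 = 4 > 8/3.
So the smallest such N is 2. Check: g(2) = 1/(1 * 4) = 1/4 < 3/8.

2


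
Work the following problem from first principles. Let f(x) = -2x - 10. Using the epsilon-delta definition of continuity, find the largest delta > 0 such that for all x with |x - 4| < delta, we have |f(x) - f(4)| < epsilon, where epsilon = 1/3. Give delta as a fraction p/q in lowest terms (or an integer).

We compute f(4) = -2*(4) - 10 = -18.
|f(x) - f(4)| = |-2x - 10 - (-18)| = |-2(x - 4)| = 2|x - 4|.
We need 2|x - 4| < 1/3, i.e. |x - 4| < 1/3 / 2 = 1/6.
So any delta <= 1/6 works. Conversely, if delta > 1/6, then x = 4 + 1/6 satisfies |x - 4| = 1/6 < delta but |f(x) - f(4)| = 2 * 1/6 = 1/3, which is not < 1/3; so no larger delta works.
Hence the largest such delta is 1/6.

1/6


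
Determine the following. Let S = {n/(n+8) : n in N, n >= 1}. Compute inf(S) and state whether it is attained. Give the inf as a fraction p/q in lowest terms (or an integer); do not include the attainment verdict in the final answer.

Analysis:
- Values: 1/9, 1/5, 3/11, 1/3, ... strictly increasing.
- Minimum is 1/9 (n=1); inf = 1/9 (attained).
- n/(n+8) = 1 - 8/(n+8) -> 1 from below as n -> infinity, and never equals 1.
- So sup = 1 (not attained).
Conclusion: inf(S) = 1/9, attained in S.

1/9


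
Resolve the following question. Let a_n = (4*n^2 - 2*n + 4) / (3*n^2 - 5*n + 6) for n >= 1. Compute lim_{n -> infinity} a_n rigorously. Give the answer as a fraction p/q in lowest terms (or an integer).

Divide numerator and denominator by n^2, the highest power:
numerator / n^2 = 4 - 2/n + 4/n^2
denominator / n^2 = 3 - 5/n + 6/n^2
As n -> infinity, all terms of the form c/n^k (k >= 1) tend to 0.
So numerator / n^2 -> 4 and denominator / n^2 -> 3.
Therefore lim a_n = 4/3.

4/3


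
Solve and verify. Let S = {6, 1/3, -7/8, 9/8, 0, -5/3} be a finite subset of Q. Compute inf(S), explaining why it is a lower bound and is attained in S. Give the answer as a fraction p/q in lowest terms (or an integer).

S is finite, so inf(S) = min(S).
Sorted increasing:
-5/3, -7/8, 0, 1/3, 9/8, 6
The extremum is -5/3.
For every x in S, x >= -5/3. And -5/3 is in S, so it is attained.
Therefore inf(S) = -5/3.

-5/3


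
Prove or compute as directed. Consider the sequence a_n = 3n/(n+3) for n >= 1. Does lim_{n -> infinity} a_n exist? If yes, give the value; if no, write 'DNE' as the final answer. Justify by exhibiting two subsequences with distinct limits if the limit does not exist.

Examine the behaviour of a_n along subsequences.
Even-n subsequence a_{2k} = 3(2k)/(2k+3) -> 3. Odd-n subsequence a_{2k+1} = 3(2k+1)/(2k+4) -> 3. Both tend to 3, which suggests the limit is 3; verify directly.
|a_n - 3| = |3n - 3(n+3)| / (n+3) = 9/(n+3) < 9/n for every n >= 1.
Given epsilon > 0, choose a positive integer N > 9/epsilon. Then for all n >= N, |a_n - 3| < 9/n <= 9/N < epsilon.
So by the definition of the limit, lim a_n exists and equals 3.

3


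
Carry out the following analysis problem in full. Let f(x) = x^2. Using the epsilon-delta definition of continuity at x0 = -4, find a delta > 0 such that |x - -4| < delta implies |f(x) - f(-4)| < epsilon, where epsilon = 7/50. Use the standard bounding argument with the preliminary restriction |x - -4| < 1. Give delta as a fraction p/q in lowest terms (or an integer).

Factor: |x^2 - (-4)^2| = |x - -4| * |x + -4|.
Impose |x - -4| < 1 first. Then |x + -4| = |(x - -4) + 2*(-4)| <= |x - -4| + 2*|-4| < 1 + 8 = 9.
So |x^2 - (-4)^2| < delta * 9.
We need delta * 9 <= 7/50, i.e. delta <= 7/50/9 = 7/450.
Since 7/450 < 1, this is tighter than 1; take delta = 7/450.
So delta = 7/450 works.

7/450


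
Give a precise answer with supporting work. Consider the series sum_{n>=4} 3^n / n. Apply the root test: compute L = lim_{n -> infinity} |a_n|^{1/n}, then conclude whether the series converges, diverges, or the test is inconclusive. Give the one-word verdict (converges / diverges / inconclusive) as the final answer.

Let a_n denote the general term. Form |a_n|^(1/n) and simplify:
|a_n|^(1/n) = 3/n^(1/n)
Take the limit as n -> infinity: L = 3.
Since L = 3 > 1, the root test implies divergence.

diverges


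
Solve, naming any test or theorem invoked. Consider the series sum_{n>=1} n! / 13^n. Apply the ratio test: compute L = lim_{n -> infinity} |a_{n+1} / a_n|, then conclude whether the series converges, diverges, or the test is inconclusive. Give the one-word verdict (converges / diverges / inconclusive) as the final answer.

Let a_n denote the general term. Form the ratio a_{n+1}/a_n and simplify:
a_{n+1}/a_n = n/13 + 1/13
Take the limit as n -> infinity: L = infinity.
Since L = infinity > 1 (or L = infinity), the ratio test implies the series diverges.

diverges


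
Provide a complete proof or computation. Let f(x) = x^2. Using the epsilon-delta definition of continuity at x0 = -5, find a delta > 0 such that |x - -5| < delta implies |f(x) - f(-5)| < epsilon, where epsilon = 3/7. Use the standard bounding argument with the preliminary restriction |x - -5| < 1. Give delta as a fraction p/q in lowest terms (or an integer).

Factor: |x^2 - (-5)^2| = |x - -5| * |x + -5|.
Impose |x - -5| < 1 first. Then |x + -5| = |(x - -5) + 2*(-5)| <= |x - -5| + 2*|-5| < 1 + 10 = 11.
So |x^2 - (-5)^2| < delta * 11.
We need delta * 11 <= 3/7, i.e. delta <= 3/7/11 = 3/77.
Since 3/77 < 1, this is tighter than 1; take delta = 3/77.
So delta = 3/77 works.

3/77


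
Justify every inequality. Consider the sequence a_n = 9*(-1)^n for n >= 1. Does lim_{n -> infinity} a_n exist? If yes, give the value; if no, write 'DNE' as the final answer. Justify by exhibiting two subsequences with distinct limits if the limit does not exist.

Examine the behaviour of a_n along subsequences.
Even-n subsequence a_{2k} = 9 -> 9. Odd-n subsequence a_{2k+1} = -9 -> -9.
Since these two subsequential limits are 9 and -9, distinct, the full sequence cannot converge (a convergent sequence has all subsequences tending to the same limit). So lim a_n does not exist.

DNE


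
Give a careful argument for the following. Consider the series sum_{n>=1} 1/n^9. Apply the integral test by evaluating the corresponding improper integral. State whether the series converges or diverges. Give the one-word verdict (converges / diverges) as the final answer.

Let f(x) = x^(-9). Then f is positive, continuous, and decreasing on [1, infinity), so the integral test applies.
Compute the improper integral int_{1}^infinity f(x) dx:
  antiderivative F(x) = -1/(8*x^8).
  As x -> infinity, F(x) -> 0 (since p = 9 > 1).
  So int = F(infinity) - F(1) = 0 - (-1/8) = 1/8.
  Finite, so by the integral test, the series converges.

converges


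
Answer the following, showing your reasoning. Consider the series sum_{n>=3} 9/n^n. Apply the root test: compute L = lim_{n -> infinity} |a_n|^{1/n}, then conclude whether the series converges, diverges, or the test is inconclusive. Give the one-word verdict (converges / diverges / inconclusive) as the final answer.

Let a_n denote the general term. Form |a_n|^(1/n) and simplify:
|a_n|^(1/n) = 3^(2/n)/n
Take the limit as n -> infinity: L = 0.
Since L = 0 < 1, the root test implies convergence.

converges


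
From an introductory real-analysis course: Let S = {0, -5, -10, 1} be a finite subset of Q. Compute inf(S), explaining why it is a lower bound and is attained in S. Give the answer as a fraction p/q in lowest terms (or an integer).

S is finite, so inf(S) = min(S).
Sorted increasing:
-10, -5, 0, 1
The extremum is -10.
For every x in S, x >= -10. And -10 is in S, so it is attained.
Therefore inf(S) = -10.

-10


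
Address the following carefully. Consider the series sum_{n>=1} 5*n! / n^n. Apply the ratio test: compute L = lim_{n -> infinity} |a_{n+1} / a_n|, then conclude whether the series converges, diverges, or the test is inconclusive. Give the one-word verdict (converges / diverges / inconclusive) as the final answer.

Let a_n denote the general term. Form the ratio a_{n+1}/a_n and simplify:
a_{n+1}/a_n = (n/(n + 1))^n
Take the limit as n -> infinity: L = exp(-1).
Since L = exp(-1) < 1, the ratio test implies the series converges.

converges


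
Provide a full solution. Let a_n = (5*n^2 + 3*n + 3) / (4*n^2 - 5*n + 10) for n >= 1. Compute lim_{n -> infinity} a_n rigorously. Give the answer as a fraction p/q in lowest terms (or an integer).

Divide numerator and denominator by n^2, the highest power:
numerator / n^2 = 5 + 3/n + 3/n^2
denominator / n^2 = 4 - 5/n + 10/n^2
As n -> infinity, all terms of the form c/n^k (k >= 1) tend to 0.
So numerator / n^2 -> 5 and denominator / n^2 -> 4.
Therefore lim a_n = 5/4.

5/4


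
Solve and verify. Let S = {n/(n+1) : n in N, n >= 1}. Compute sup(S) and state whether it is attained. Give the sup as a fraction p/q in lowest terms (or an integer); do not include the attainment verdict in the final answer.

Analysis:
- Values: 1/2, 2/3, 3/4, 4/5, ... strictly increasing.
- Minimum is 1/2 (n=1); inf = 1/2 (attained).
- n/(n+1) = 1 - 1/(n+1) -> 1 from below as n -> infinity, and never equals 1.
- So sup = 1 (not attained).
Conclusion: sup(S) = 1, not attained in S.

1


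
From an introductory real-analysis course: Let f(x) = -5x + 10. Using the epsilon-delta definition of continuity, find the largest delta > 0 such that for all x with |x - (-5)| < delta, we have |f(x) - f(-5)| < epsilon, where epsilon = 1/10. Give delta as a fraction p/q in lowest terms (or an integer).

We compute f(-5) = -5*(-5) + 10 = 35.
|f(x) - f(-5)| = |-5x + 10 - (35)| = |-5(x - (-5))| = 5|x - (-5)|.
We need 5|x - (-5)| < 1/10, i.e. |x - (-5)| < 1/10 / 5 = 1/50.
So any delta <= 1/50 works. Conversely, if delta > 1/50, then x = -5 + 1/50 satisfies |x - (-5)| = 1/50 < delta but |f(x) - f(-5)| = 5 * 1/50 = 1/10, which is not < 1/10; so no larger delta works.
Hence the largest such delta is 1/50.

1/50


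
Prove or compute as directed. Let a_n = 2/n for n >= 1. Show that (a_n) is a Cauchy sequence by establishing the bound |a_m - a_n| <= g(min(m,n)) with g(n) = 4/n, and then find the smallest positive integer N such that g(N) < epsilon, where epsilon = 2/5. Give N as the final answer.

For any m, n >= 1, by the triangle inequality:
|a_m - a_n| = |2/m - 2/n| <= 2*1/m + 2*1/n <= 4/min(m,n).
So g(n) = 4/n bounds the Cauchy difference. Since g(n) -> 0, (a_n) is Cauchy.
Now solve g(N) < 2/5: 4/N < 2/5 <=> N > 4 / (2/5) = 10.
The smallest integer strictly greater than 10 is N = 11.
Check: g(11) = 4/11 = 4/11 < 2/5; g(10) = 2/5 >= 2/5. So N = 11.

11


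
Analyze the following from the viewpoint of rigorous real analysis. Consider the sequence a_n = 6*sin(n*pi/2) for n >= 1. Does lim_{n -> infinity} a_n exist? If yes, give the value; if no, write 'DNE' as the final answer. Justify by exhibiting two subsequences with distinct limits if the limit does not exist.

Examine the behaviour of a_n along subsequences.
a_{4k+1} = 6*sin(pi/2 + 2k*pi) = 6 -> 6. a_{4k+3} = 6*sin(3pi/2 + 2k*pi) = -6 -> -6.
Since these two subsequential limits are 6 and -6, distinct, the full sequence cannot converge (a convergent sequence has all subsequences tending to the same limit). So lim a_n does not exist.

DNE


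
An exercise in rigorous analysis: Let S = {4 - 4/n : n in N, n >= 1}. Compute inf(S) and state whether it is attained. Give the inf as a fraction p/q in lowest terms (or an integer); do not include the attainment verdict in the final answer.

Analysis:
- Values: 0, 2, 8/3, 3, ... strictly increasing.
- Minimum is 0 (n=1); inf = 0 (attained).
- 4 - 4/n -> 4 from below; sup = 4, not attained.
Conclusion: inf(S) = 0, attained in S.

0


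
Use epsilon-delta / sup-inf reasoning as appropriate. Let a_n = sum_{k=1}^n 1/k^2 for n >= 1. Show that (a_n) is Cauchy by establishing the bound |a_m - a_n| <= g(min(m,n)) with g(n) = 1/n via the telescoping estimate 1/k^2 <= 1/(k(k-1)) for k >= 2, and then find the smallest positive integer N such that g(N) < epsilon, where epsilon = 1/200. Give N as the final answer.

For m > n >= 1: |a_m - a_n| = sum_{k=n+1}^m 1/k^2.
Use 1/k^2 <= 1/(k(k-1)) = 1/(k-1) - 1/k for k >= 2:
sum_{k=n+1}^m 1/k^2 <= sum_{k=n+1}^m (1/(k-1) - 1/k) = 1/n - 1/m <= 1/n.
By symmetry the same bound holds with n,m swapped, so |a_m - a_n| <= 1/min(m,n) = g(min(m,n)). Since g(n) -> 0, (a_n) is Cauchy.
Now solve g(N) < 1/200: 1/N < 1/200 <=> N > 1/(1/200) = 200.
The smallest integer strictly greater than 200 is N = 201.
Check: g(201) = 1/201 < 1/200; g(200) = 1/200 >= 1/200. So N = 201.

201


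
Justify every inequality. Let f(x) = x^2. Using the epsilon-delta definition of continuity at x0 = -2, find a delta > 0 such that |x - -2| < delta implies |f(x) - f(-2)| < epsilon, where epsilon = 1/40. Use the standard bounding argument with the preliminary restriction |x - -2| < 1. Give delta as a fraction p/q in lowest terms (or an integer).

Factor: |x^2 - (-2)^2| = |x - -2| * |x + -2|.
Impose |x - -2| < 1 first. Then |x + -2| = |(x - -2) + 2*(-2)| <= |x - -2| + 2*|-2| < 1 + 4 = 5.
So |x^2 - (-2)^2| < delta * 5.
We need delta * 5 <= 1/40, i.e. delta <= 1/40/5 = 1/200.
Since 1/200 < 1, this is tighter than 1; take delta = 1/200.
So delta = 1/200 works.

1/200


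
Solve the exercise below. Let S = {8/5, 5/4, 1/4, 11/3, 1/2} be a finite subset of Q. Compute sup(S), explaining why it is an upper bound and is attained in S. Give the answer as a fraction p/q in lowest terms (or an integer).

S is finite, so sup(S) = max(S).
Sorted decreasing:
11/3, 8/5, 5/4, 1/2, 1/4
The extremum is 11/3.
For every x in S, x <= 11/3. And 11/3 is in S, so it is attained.
Therefore sup(S) = 11/3.

11/3


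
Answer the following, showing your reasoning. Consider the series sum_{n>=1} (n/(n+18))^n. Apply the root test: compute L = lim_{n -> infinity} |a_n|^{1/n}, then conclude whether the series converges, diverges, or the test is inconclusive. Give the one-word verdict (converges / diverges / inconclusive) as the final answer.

Let a_n denote the general term. Form |a_n|^(1/n) and simplify:
|a_n|^(1/n) = n/(n + 18)
Take the limit as n -> infinity: L = 1.
Since L = 1, the root test is inconclusive. (In fact a_n = (n/(n+18))^n -> e^(-18) != 0, so the nth-term test shows divergence; but the root test itself gives no conclusion.)

inconclusive


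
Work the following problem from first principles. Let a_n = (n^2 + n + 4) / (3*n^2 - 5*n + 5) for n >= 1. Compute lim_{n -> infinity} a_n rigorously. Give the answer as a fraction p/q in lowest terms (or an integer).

Divide numerator and denominator by n^2, the highest power:
numerator / n^2 = 1 + 1/n + 4/n^2
denominator / n^2 = 3 - 5/n + 5/n^2
As n -> infinity, all terms of the form c/n^k (k >= 1) tend to 0.
So numerator / n^2 -> 1 and denominator / n^2 -> 3.
Therefore lim a_n = 1/3.

1/3


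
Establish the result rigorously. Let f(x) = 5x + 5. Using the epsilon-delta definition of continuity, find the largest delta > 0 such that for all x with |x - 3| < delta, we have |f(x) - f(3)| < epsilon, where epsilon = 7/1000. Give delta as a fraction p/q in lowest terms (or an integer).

We compute f(3) = 5*(3) + 5 = 20.
|f(x) - f(3)| = |5x + 5 - (20)| = |5(x - 3)| = 5|x - 3|.
We need 5|x - 3| < 7/1000, i.e. |x - 3| < 7/1000 / 5 = 7/5000.
So any delta <= 7/5000 works. Conversely, if delta > 7/5000, then x = 3 + 7/5000 satisfies |x - 3| = 7/5000 < delta but |f(x) - f(3)| = 5 * 7/5000 = 7/1000, which is not < 7/1000; so no larger delta works.
Hence the largest such delta is 7/5000.

7/5000


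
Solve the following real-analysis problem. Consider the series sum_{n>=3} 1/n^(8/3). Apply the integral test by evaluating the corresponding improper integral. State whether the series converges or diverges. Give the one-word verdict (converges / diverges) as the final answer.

Let f(x) = x^(-8/3). Then f is positive, continuous, and decreasing on [3, infinity), so the integral test applies.
Compute the improper integral int_{3}^infinity f(x) dx:
  antiderivative F(x) = -3/(5*x^(5/3)).
  As x -> infinity, F(x) -> 0 (since p = 8/3 > 1).
  So int = F(infinity) - F(3) = 0 - (-3^(1/3)/15) = 3^(1/3)/15.
  Finite, so by the integral test, the series converges.

converges


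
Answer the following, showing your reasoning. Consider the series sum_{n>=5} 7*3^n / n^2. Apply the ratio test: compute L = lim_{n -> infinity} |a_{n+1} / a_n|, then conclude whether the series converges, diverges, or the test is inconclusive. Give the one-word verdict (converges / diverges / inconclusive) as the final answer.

Let a_n denote the general term. Form the ratio a_{n+1}/a_n and simplify:
a_{n+1}/a_n = 3*n^2/(n + 1)^2
Take the limit as n -> infinity: L = 3.
Since L = 3 > 1 (or L = infinity), the ratio test implies the series diverges.

diverges


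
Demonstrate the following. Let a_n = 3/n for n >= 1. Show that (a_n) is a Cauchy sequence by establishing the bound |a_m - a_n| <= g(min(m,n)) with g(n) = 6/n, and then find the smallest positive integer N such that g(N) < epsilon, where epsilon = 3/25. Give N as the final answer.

For any m, n >= 1, by the triangle inequality:
|a_m - a_n| = |3/m - 3/n| <= 3*1/m + 3*1/n <= 6/min(m,n).
So g(n) = 6/n bounds the Cauchy difference. Since g(n) -> 0, (a_n) is Cauchy.
Now solve g(N) < 3/25: 6/N < 3/25 <=> N > 6 / (3/25) = 50.
The smallest integer strictly greater than 50 is N = 51.
Check: g(51) = 6/51 = 2/17 < 3/25; g(50) = 3/25 >= 3/25. So N = 51.

51


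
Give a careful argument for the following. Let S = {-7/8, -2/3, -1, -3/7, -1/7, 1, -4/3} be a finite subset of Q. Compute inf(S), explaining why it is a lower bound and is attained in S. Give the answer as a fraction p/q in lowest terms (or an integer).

S is finite, so inf(S) = min(S).
Sorted increasing:
-4/3, -1, -7/8, -2/3, -3/7, -1/7, 1
The extremum is -4/3.
For every x in S, x >= -4/3. And -4/3 is in S, so it is attained.
Therefore inf(S) = -4/3.

-4/3


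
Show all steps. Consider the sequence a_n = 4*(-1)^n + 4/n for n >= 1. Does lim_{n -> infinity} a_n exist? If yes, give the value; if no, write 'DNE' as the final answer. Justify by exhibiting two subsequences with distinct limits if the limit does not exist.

Examine the behaviour of a_n along subsequences.
a_{2k} = 4 + 4/(2k) -> 4. a_{2k+1} = -4 + 4/(2k+1) -> -4.
Since these two subsequential limits are 4 and -4, distinct, the full sequence cannot converge (a convergent sequence has all subsequences tending to the same limit). So lim a_n does not exist.

DNE


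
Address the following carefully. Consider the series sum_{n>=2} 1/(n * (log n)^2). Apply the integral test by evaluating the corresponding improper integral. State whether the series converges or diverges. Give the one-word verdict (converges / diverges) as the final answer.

Let f(x) = 1/(x*log(x)^2). Then f is positive, continuous, and decreasing on [2, infinity), so the integral test applies.
Compute the improper integral int_{2}^infinity f(x) dx:
  antiderivative F(x) = -1/log(x).
  F(x) -> 0 as x -> infinity.  int = 0 - F(2) = 1/log(2) < infinity. By the integral test, the series converges.

converges


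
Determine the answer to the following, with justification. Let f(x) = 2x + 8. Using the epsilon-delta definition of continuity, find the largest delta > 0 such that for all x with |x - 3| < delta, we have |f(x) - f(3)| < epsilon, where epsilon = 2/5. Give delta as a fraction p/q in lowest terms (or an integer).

We compute f(3) = 2*(3) + 8 = 14.
|f(x) - f(3)| = |2x + 8 - (14)| = |2(x - 3)| = 2|x - 3|.
We need 2|x - 3| < 2/5, i.e. |x - 3| < 2/5 / 2 = 1/5.
So any delta <= 1/5 works. Conversely, if delta > 1/5, then x = 3 + 1/5 satisfies |x - 3| = 1/5 < delta but |f(x) - f(3)| = 2 * 1/5 = 2/5, which is not < 2/5; so no larger delta works.
Hence the largest such delta is 1/5.

1/5


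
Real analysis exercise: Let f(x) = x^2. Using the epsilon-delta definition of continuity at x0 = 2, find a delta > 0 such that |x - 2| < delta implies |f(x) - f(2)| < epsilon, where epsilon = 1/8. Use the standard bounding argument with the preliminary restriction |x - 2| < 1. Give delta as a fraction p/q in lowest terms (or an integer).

Factor: |x^2 - (2)^2| = |x - 2| * |x + 2|.
Impose |x - 2| < 1 first. Then |x + 2| = |(x - 2) + 2*(2)| <= |x - 2| + 2*|2| < 1 + 4 = 5.
So |x^2 - (2)^2| < delta * 5.
We need delta * 5 <= 1/8, i.e. delta <= 1/8/5 = 1/40.
Since 1/40 < 1, this is tighter than 1; take delta = 1/40.
So delta = 1/40 works.

1/40


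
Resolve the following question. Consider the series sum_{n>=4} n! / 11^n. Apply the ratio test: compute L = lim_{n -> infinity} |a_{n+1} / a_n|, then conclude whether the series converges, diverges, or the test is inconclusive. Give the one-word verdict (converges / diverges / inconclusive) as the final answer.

Let a_n denote the general term. Form the ratio a_{n+1}/a_n and simplify:
a_{n+1}/a_n = n/11 + 1/11
Take the limit as n -> infinity: L = infinity.
Since L = infinity > 1 (or L = infinity), the ratio test implies the series diverges.

diverges


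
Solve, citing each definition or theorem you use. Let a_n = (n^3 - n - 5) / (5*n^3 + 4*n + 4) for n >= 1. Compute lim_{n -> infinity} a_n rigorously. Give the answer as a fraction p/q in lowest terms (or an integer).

Divide numerator and denominator by n^3, the highest power:
numerator / n^3 = 1 - 1/n^2 - 5/n^3
denominator / n^3 = 5 + 4/n^2 + 4/n^3
As n -> infinity, all terms of the form c/n^k (k >= 1) tend to 0.
So numerator / n^3 -> 1 and denominator / n^3 -> 5.
Therefore lim a_n = 1/5.

1/5


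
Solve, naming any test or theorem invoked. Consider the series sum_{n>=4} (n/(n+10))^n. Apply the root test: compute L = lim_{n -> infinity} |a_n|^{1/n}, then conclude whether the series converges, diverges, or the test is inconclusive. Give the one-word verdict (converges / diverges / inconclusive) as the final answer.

Let a_n denote the general term. Form |a_n|^(1/n) and simplify:
|a_n|^(1/n) = n/(n + 10)
Take the limit as n -> infinity: L = 1.
Since L = 1, the root test is inconclusive. (In fact a_n = (n/(n+10))^n -> e^(-10) != 0, so the nth-term test shows divergence; but the root test itself gives no conclusion.)

inconclusive
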